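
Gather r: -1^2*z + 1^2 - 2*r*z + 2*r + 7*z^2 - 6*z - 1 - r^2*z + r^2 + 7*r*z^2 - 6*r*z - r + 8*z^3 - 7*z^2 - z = r^2*(1 - z) + r*(7*z^2 - 8*z + 1) + 8*z^3 - 8*z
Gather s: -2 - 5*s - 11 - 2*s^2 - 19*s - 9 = -2*s^2 - 24*s - 22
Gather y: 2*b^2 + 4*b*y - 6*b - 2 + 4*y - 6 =2*b^2 - 6*b + y*(4*b + 4) - 8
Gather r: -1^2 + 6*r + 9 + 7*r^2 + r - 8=7*r^2 + 7*r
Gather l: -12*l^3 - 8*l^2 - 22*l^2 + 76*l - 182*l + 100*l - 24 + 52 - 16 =-12*l^3 - 30*l^2 - 6*l + 12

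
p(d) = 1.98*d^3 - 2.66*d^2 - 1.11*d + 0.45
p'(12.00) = 790.41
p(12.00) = 3025.53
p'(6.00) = 180.81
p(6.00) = 325.71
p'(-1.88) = 29.89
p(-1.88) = -20.02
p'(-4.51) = 143.70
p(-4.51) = -230.28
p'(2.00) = 12.01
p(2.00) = 3.43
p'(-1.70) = 25.10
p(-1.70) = -15.08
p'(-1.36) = 17.11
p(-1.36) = -7.94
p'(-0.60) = 4.22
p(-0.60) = -0.27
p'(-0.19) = 0.12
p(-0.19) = 0.55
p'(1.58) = 5.31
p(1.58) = -0.13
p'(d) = 5.94*d^2 - 5.32*d - 1.11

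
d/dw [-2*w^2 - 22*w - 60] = -4*w - 22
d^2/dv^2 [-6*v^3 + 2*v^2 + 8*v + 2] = 4 - 36*v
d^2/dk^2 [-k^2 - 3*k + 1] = -2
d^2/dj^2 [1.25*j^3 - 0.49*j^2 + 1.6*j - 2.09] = 7.5*j - 0.98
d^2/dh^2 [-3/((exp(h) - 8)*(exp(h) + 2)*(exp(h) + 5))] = (-27*exp(5*h) + 33*exp(4*h) + 264*exp(3*h) - 2574*exp(2*h) - 5388*exp(h) + 11040)*exp(h)/(exp(9*h) - 3*exp(8*h) - 135*exp(7*h) + 35*exp(6*h) + 6690*exp(5*h) + 15492*exp(4*h) - 100216*exp(3*h) - 527040*exp(2*h) - 883200*exp(h) - 512000)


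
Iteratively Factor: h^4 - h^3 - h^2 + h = (h + 1)*(h^3 - 2*h^2 + h) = (h - 1)*(h + 1)*(h^2 - h) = (h - 1)^2*(h + 1)*(h)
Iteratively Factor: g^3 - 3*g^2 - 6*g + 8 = (g + 2)*(g^2 - 5*g + 4) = (g - 4)*(g + 2)*(g - 1)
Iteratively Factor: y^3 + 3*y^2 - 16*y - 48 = (y + 4)*(y^2 - y - 12) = (y - 4)*(y + 4)*(y + 3)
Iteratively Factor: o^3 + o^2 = (o)*(o^2 + o) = o*(o + 1)*(o)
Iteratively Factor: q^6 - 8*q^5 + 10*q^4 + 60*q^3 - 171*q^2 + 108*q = (q - 1)*(q^5 - 7*q^4 + 3*q^3 + 63*q^2 - 108*q) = (q - 1)*(q + 3)*(q^4 - 10*q^3 + 33*q^2 - 36*q) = q*(q - 1)*(q + 3)*(q^3 - 10*q^2 + 33*q - 36) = q*(q - 3)*(q - 1)*(q + 3)*(q^2 - 7*q + 12) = q*(q - 4)*(q - 3)*(q - 1)*(q + 3)*(q - 3)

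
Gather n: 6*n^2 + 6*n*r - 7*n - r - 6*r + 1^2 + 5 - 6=6*n^2 + n*(6*r - 7) - 7*r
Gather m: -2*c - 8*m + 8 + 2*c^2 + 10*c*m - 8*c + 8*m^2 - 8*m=2*c^2 - 10*c + 8*m^2 + m*(10*c - 16) + 8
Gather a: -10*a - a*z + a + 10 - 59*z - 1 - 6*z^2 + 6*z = a*(-z - 9) - 6*z^2 - 53*z + 9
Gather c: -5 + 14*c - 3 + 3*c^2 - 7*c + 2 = 3*c^2 + 7*c - 6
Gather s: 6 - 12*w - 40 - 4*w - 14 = -16*w - 48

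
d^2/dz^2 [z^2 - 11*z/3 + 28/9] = 2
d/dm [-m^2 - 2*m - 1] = -2*m - 2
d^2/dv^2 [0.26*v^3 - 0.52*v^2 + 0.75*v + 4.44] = 1.56*v - 1.04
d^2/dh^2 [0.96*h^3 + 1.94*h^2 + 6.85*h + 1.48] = 5.76*h + 3.88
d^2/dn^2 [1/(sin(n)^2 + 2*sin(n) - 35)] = 2*(-2*sin(n)^4 - 3*sin(n)^3 - 69*sin(n)^2 - 29*sin(n) + 39)/(sin(n)^2 + 2*sin(n) - 35)^3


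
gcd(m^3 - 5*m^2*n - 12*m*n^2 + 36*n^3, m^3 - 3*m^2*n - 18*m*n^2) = m^2 - 3*m*n - 18*n^2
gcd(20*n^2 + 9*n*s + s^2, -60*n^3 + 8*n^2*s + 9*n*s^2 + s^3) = 5*n + s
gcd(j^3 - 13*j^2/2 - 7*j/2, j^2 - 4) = 1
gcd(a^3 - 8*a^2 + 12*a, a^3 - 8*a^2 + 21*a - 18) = a - 2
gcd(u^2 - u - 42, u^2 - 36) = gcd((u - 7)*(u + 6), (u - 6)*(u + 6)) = u + 6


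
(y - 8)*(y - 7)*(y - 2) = y^3 - 17*y^2 + 86*y - 112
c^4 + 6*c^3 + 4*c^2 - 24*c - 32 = (c - 2)*(c + 2)^2*(c + 4)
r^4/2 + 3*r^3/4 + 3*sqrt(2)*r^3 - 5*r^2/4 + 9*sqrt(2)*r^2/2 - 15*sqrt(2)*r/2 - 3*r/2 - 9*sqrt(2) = (r - 3/2)*(r + 6*sqrt(2))*(sqrt(2)*r/2 + sqrt(2)/2)*(sqrt(2)*r/2 + sqrt(2))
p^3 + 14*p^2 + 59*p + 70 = (p + 2)*(p + 5)*(p + 7)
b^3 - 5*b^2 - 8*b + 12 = (b - 6)*(b - 1)*(b + 2)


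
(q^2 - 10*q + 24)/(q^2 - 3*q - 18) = (q - 4)/(q + 3)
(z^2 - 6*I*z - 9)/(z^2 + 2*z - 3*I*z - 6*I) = (z - 3*I)/(z + 2)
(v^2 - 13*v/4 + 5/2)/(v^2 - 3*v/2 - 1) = (4*v - 5)/(2*(2*v + 1))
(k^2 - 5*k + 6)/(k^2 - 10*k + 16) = (k - 3)/(k - 8)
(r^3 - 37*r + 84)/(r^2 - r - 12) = (r^2 + 4*r - 21)/(r + 3)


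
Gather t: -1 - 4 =-5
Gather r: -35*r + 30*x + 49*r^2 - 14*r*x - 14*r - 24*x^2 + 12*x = 49*r^2 + r*(-14*x - 49) - 24*x^2 + 42*x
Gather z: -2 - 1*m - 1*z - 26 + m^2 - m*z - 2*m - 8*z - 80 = m^2 - 3*m + z*(-m - 9) - 108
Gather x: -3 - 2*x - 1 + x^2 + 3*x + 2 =x^2 + x - 2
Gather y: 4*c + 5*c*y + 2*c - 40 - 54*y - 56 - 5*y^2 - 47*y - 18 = 6*c - 5*y^2 + y*(5*c - 101) - 114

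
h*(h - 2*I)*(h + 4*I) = h^3 + 2*I*h^2 + 8*h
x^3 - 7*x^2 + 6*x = x*(x - 6)*(x - 1)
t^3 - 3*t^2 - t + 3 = (t - 3)*(t - 1)*(t + 1)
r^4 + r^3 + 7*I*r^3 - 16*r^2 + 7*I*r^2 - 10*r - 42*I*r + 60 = (r - 2)*(r + 3)*(r + 2*I)*(r + 5*I)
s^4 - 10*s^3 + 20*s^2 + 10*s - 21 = (s - 7)*(s - 3)*(s - 1)*(s + 1)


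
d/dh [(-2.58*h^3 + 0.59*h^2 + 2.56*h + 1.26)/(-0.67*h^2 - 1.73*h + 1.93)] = (1.7286*h^4 + 8.9268*h^3 - 14.2437*h^2 + 3.9658*h + 7.1206)/(0.4489*h^4 + 2.3182*h^3 + 0.4067*h^2 - 6.6778*h + 3.7249)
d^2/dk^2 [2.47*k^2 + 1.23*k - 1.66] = 4.94000000000000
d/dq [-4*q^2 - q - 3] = -8*q - 1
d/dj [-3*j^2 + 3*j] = 3 - 6*j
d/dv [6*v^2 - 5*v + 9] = 12*v - 5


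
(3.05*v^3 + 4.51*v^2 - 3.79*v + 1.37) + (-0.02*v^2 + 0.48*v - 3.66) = 3.05*v^3 + 4.49*v^2 - 3.31*v - 2.29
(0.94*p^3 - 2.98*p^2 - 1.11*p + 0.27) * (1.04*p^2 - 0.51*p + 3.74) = 0.9776*p^5 - 3.5786*p^4 + 3.881*p^3 - 10.2983*p^2 - 4.2891*p + 1.0098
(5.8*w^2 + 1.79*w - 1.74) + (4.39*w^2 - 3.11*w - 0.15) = 10.19*w^2 - 1.32*w - 1.89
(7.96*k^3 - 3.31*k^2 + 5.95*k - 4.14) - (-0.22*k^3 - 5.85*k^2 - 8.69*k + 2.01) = 8.18*k^3 + 2.54*k^2 + 14.64*k - 6.15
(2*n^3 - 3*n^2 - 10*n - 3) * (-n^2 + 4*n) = -2*n^5 + 11*n^4 - 2*n^3 - 37*n^2 - 12*n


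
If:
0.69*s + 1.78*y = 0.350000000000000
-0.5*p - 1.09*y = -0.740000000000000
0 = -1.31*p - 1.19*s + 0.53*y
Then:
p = 0.62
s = -0.51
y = 0.39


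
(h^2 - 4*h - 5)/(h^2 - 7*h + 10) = (h + 1)/(h - 2)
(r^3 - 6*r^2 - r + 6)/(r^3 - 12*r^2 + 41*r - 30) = (r + 1)/(r - 5)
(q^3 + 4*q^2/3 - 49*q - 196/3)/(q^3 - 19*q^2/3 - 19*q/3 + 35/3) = (3*q^2 + 25*q + 28)/(3*q^2 + 2*q - 5)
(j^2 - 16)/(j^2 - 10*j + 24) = (j + 4)/(j - 6)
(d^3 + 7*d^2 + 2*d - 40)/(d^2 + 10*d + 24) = (d^2 + 3*d - 10)/(d + 6)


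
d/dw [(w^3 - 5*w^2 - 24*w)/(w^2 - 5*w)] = (w^2 - 10*w + 49)/(w^2 - 10*w + 25)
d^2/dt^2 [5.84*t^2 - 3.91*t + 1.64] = 11.6800000000000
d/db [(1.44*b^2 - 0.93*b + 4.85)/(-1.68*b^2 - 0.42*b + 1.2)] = (-2.1672*b^2 + 19.752*b + 0.921)/(2.8224*b^4 + 1.4112*b^3 - 3.8556*b^2 - 1.008*b + 1.44)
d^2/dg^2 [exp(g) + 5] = exp(g)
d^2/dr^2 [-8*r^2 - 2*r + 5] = -16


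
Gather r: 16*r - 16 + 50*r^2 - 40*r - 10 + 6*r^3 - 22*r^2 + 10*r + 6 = 6*r^3 + 28*r^2 - 14*r - 20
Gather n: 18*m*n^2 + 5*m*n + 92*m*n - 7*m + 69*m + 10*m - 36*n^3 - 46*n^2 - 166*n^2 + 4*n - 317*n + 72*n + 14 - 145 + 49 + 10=72*m - 36*n^3 + n^2*(18*m - 212) + n*(97*m - 241) - 72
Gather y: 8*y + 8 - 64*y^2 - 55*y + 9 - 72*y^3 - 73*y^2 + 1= -72*y^3 - 137*y^2 - 47*y + 18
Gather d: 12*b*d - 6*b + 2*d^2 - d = -6*b + 2*d^2 + d*(12*b - 1)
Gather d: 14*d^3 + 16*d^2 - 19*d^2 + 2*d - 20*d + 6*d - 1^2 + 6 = 14*d^3 - 3*d^2 - 12*d + 5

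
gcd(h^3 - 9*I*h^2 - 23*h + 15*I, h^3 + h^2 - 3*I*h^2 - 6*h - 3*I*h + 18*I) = h - 3*I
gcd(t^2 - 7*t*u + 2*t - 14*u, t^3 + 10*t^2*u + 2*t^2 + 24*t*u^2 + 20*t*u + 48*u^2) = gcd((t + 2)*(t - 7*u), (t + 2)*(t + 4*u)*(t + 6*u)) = t + 2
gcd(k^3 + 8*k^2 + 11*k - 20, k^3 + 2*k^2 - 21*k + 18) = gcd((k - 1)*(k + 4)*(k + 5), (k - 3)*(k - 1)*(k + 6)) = k - 1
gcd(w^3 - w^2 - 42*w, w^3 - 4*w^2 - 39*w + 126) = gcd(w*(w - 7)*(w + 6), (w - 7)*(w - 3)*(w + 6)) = w^2 - w - 42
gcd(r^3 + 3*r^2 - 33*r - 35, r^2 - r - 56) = r + 7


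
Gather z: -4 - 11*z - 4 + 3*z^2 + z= 3*z^2 - 10*z - 8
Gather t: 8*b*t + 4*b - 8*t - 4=4*b + t*(8*b - 8) - 4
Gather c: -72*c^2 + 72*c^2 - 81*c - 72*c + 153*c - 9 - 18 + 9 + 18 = 0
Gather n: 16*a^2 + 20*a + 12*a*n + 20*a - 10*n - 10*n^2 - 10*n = 16*a^2 + 40*a - 10*n^2 + n*(12*a - 20)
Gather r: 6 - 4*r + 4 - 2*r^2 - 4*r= -2*r^2 - 8*r + 10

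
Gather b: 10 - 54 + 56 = 12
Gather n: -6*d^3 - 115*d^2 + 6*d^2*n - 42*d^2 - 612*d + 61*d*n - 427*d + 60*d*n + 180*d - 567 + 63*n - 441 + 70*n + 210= -6*d^3 - 157*d^2 - 859*d + n*(6*d^2 + 121*d + 133) - 798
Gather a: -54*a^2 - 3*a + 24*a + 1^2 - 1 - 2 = -54*a^2 + 21*a - 2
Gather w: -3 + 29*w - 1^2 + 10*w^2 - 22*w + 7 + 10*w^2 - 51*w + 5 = 20*w^2 - 44*w + 8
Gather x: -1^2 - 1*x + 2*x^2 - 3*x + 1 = 2*x^2 - 4*x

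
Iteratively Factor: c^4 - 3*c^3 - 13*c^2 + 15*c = (c + 3)*(c^3 - 6*c^2 + 5*c) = (c - 5)*(c + 3)*(c^2 - c) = (c - 5)*(c - 1)*(c + 3)*(c)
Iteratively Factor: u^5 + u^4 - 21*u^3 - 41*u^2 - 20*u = (u + 1)*(u^4 - 21*u^2 - 20*u) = (u - 5)*(u + 1)*(u^3 + 5*u^2 + 4*u) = u*(u - 5)*(u + 1)*(u^2 + 5*u + 4) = u*(u - 5)*(u + 1)*(u + 4)*(u + 1)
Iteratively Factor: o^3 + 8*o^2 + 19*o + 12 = (o + 1)*(o^2 + 7*o + 12) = (o + 1)*(o + 3)*(o + 4)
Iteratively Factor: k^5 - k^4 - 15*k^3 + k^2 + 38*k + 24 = (k - 4)*(k^4 + 3*k^3 - 3*k^2 - 11*k - 6) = (k - 4)*(k + 1)*(k^3 + 2*k^2 - 5*k - 6) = (k - 4)*(k + 1)^2*(k^2 + k - 6) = (k - 4)*(k + 1)^2*(k + 3)*(k - 2)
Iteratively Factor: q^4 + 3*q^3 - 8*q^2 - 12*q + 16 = (q - 2)*(q^3 + 5*q^2 + 2*q - 8) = (q - 2)*(q - 1)*(q^2 + 6*q + 8) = (q - 2)*(q - 1)*(q + 2)*(q + 4)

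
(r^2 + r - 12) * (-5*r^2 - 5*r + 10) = -5*r^4 - 10*r^3 + 65*r^2 + 70*r - 120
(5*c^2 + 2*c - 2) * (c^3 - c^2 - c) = 5*c^5 - 3*c^4 - 9*c^3 + 2*c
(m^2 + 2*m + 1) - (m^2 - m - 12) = 3*m + 13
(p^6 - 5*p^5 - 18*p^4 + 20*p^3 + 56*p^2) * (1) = p^6 - 5*p^5 - 18*p^4 + 20*p^3 + 56*p^2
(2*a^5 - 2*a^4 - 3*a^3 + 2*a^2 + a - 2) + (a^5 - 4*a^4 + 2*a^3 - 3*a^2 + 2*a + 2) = 3*a^5 - 6*a^4 - a^3 - a^2 + 3*a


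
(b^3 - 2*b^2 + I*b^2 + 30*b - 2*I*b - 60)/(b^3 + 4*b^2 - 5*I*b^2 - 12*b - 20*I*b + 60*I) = (b + 6*I)/(b + 6)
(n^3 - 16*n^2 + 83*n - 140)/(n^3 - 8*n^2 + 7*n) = (n^2 - 9*n + 20)/(n*(n - 1))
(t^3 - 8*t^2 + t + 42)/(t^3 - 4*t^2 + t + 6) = (t^2 - 5*t - 14)/(t^2 - t - 2)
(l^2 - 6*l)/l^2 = (l - 6)/l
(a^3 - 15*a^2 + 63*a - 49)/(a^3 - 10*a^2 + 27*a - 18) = (a^2 - 14*a + 49)/(a^2 - 9*a + 18)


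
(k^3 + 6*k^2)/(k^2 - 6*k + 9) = k^2*(k + 6)/(k^2 - 6*k + 9)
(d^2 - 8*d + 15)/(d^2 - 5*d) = (d - 3)/d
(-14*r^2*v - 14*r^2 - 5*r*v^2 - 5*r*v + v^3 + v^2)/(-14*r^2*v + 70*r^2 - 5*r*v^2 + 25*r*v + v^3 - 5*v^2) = (v + 1)/(v - 5)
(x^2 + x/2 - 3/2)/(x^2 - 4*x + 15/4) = 2*(2*x^2 + x - 3)/(4*x^2 - 16*x + 15)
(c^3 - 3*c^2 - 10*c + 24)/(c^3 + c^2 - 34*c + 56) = (c + 3)/(c + 7)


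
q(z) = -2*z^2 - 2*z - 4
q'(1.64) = -8.56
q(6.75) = -108.62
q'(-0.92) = 1.68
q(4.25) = -48.62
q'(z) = -4*z - 2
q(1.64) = -12.66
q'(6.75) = -29.00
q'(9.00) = -38.00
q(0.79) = -6.83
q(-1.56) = -5.75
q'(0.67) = -4.68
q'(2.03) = -10.12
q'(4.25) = -19.00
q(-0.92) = -3.85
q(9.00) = -184.00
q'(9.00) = -38.00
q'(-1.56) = 4.24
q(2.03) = -16.30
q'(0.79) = -5.16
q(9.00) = -184.00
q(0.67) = -6.24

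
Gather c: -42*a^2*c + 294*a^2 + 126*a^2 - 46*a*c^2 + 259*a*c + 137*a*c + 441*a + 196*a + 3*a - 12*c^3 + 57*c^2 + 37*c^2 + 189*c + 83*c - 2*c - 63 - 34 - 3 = 420*a^2 + 640*a - 12*c^3 + c^2*(94 - 46*a) + c*(-42*a^2 + 396*a + 270) - 100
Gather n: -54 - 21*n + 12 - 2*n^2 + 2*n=-2*n^2 - 19*n - 42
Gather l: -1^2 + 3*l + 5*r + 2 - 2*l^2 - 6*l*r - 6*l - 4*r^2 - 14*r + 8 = -2*l^2 + l*(-6*r - 3) - 4*r^2 - 9*r + 9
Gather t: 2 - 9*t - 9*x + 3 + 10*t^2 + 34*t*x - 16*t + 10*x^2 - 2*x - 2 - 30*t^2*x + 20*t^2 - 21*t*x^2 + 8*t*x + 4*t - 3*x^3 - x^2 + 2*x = t^2*(30 - 30*x) + t*(-21*x^2 + 42*x - 21) - 3*x^3 + 9*x^2 - 9*x + 3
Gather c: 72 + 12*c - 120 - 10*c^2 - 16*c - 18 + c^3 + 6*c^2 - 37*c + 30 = c^3 - 4*c^2 - 41*c - 36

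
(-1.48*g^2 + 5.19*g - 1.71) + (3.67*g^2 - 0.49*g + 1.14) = 2.19*g^2 + 4.7*g - 0.57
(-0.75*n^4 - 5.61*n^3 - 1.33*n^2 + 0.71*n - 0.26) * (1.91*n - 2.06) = -1.4325*n^5 - 9.1701*n^4 + 9.0163*n^3 + 4.0959*n^2 - 1.9592*n + 0.5356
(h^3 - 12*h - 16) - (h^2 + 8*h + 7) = h^3 - h^2 - 20*h - 23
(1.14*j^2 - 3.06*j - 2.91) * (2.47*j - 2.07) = 2.8158*j^3 - 9.918*j^2 - 0.853500000000001*j + 6.0237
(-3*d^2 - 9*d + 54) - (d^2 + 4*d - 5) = -4*d^2 - 13*d + 59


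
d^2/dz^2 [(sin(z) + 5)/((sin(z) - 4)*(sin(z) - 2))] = (-sin(z)^5 - 26*sin(z)^4 + 140*sin(z)^3 - 38*sin(z)^2 - 532*sin(z) + 376)/((sin(z) - 4)^3*(sin(z) - 2)^3)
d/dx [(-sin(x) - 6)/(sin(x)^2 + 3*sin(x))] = (cos(x) + 12/tan(x) + 18*cos(x)/sin(x)^2)/(sin(x) + 3)^2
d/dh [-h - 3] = -1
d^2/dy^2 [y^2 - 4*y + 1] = 2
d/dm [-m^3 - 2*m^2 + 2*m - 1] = -3*m^2 - 4*m + 2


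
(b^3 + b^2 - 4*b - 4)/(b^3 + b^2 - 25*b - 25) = (b^2 - 4)/(b^2 - 25)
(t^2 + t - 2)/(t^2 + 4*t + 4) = (t - 1)/(t + 2)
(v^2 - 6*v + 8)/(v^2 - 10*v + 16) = (v - 4)/(v - 8)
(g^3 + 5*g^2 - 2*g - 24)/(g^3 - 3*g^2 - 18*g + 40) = (g + 3)/(g - 5)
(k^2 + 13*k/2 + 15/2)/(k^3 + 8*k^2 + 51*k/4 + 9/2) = 2*(k + 5)/(2*k^2 + 13*k + 6)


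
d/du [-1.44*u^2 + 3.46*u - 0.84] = 3.46 - 2.88*u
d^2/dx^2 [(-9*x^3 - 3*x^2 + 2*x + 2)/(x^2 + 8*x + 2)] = 8*(-133*x^3 - 102*x^2 - 18*x + 20)/(x^6 + 24*x^5 + 198*x^4 + 608*x^3 + 396*x^2 + 96*x + 8)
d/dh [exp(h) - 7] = exp(h)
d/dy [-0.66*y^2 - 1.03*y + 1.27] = -1.32*y - 1.03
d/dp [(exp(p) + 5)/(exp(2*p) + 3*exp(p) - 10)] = -exp(p)/(exp(2*p) - 4*exp(p) + 4)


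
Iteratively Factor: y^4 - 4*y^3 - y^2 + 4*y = (y)*(y^3 - 4*y^2 - y + 4) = y*(y - 1)*(y^2 - 3*y - 4) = y*(y - 1)*(y + 1)*(y - 4)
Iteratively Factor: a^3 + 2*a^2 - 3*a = (a + 3)*(a^2 - a) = (a - 1)*(a + 3)*(a)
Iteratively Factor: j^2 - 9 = (j + 3)*(j - 3)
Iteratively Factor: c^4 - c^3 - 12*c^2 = (c)*(c^3 - c^2 - 12*c) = c*(c + 3)*(c^2 - 4*c) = c^2*(c + 3)*(c - 4)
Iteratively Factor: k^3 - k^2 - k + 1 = (k - 1)*(k^2 - 1) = (k - 1)^2*(k + 1)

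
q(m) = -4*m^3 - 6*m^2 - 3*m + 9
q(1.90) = -45.80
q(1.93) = -47.90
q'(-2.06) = -29.20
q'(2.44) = -103.72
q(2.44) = -92.15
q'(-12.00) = -1587.00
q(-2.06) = 24.69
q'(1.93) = -70.86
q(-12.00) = 6093.00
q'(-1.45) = -10.83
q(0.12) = 8.55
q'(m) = -12*m^2 - 12*m - 3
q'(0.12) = -4.61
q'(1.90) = -69.12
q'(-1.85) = -21.87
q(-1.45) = 12.93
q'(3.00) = -147.00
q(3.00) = -162.00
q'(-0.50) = 0.00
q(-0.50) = 9.50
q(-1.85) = 19.34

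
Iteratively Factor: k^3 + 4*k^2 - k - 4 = (k - 1)*(k^2 + 5*k + 4) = (k - 1)*(k + 4)*(k + 1)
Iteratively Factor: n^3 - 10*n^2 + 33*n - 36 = (n - 4)*(n^2 - 6*n + 9) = (n - 4)*(n - 3)*(n - 3)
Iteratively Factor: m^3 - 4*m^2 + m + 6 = (m + 1)*(m^2 - 5*m + 6) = (m - 2)*(m + 1)*(m - 3)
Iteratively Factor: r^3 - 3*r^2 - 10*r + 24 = (r + 3)*(r^2 - 6*r + 8) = (r - 4)*(r + 3)*(r - 2)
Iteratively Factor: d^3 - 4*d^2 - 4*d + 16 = (d - 4)*(d^2 - 4) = (d - 4)*(d + 2)*(d - 2)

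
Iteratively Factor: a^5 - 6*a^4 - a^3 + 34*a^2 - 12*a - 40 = (a + 1)*(a^4 - 7*a^3 + 6*a^2 + 28*a - 40) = (a - 5)*(a + 1)*(a^3 - 2*a^2 - 4*a + 8) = (a - 5)*(a - 2)*(a + 1)*(a^2 - 4) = (a - 5)*(a - 2)*(a + 1)*(a + 2)*(a - 2)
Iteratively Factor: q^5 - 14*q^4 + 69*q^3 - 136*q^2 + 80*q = (q - 5)*(q^4 - 9*q^3 + 24*q^2 - 16*q) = (q - 5)*(q - 4)*(q^3 - 5*q^2 + 4*q) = (q - 5)*(q - 4)^2*(q^2 - q) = q*(q - 5)*(q - 4)^2*(q - 1)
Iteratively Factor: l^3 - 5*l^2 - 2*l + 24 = (l - 4)*(l^2 - l - 6) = (l - 4)*(l + 2)*(l - 3)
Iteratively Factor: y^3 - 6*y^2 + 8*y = (y)*(y^2 - 6*y + 8) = y*(y - 2)*(y - 4)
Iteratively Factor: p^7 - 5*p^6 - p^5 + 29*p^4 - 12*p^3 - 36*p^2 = (p)*(p^6 - 5*p^5 - p^4 + 29*p^3 - 12*p^2 - 36*p) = p*(p - 3)*(p^5 - 2*p^4 - 7*p^3 + 8*p^2 + 12*p) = p*(p - 3)*(p + 2)*(p^4 - 4*p^3 + p^2 + 6*p) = p*(p - 3)^2*(p + 2)*(p^3 - p^2 - 2*p) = p*(p - 3)^2*(p + 1)*(p + 2)*(p^2 - 2*p) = p^2*(p - 3)^2*(p + 1)*(p + 2)*(p - 2)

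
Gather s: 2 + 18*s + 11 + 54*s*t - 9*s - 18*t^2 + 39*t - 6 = s*(54*t + 9) - 18*t^2 + 39*t + 7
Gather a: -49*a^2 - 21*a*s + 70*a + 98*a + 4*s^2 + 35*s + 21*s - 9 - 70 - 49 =-49*a^2 + a*(168 - 21*s) + 4*s^2 + 56*s - 128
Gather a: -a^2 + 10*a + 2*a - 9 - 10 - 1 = -a^2 + 12*a - 20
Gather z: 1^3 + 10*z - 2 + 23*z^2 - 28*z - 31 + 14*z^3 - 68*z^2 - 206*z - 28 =14*z^3 - 45*z^2 - 224*z - 60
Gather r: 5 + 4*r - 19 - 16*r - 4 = -12*r - 18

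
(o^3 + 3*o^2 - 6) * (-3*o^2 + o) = -3*o^5 - 8*o^4 + 3*o^3 + 18*o^2 - 6*o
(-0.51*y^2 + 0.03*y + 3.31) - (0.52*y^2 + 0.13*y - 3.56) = -1.03*y^2 - 0.1*y + 6.87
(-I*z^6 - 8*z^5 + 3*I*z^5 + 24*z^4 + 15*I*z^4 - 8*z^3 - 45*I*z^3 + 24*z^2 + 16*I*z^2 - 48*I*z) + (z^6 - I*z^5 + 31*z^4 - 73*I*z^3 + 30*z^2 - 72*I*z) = z^6 - I*z^6 - 8*z^5 + 2*I*z^5 + 55*z^4 + 15*I*z^4 - 8*z^3 - 118*I*z^3 + 54*z^2 + 16*I*z^2 - 120*I*z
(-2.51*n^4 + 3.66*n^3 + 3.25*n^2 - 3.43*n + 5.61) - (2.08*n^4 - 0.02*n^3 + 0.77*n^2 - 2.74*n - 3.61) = -4.59*n^4 + 3.68*n^3 + 2.48*n^2 - 0.69*n + 9.22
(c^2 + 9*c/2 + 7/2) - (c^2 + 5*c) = 7/2 - c/2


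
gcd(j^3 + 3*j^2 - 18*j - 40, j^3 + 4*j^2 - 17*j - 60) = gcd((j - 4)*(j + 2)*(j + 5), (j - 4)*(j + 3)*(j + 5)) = j^2 + j - 20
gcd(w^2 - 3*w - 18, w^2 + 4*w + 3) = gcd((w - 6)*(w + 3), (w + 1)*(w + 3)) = w + 3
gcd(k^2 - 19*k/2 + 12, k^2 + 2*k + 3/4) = 1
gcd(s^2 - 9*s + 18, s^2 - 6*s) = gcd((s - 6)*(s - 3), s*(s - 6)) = s - 6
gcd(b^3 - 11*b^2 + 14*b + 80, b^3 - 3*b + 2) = b + 2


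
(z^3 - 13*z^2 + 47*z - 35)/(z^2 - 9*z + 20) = (z^2 - 8*z + 7)/(z - 4)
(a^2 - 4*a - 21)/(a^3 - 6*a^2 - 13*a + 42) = 1/(a - 2)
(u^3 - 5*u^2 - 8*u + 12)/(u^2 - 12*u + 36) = (u^2 + u - 2)/(u - 6)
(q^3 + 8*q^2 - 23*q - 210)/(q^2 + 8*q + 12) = (q^2 + 2*q - 35)/(q + 2)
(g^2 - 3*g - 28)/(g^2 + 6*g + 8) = (g - 7)/(g + 2)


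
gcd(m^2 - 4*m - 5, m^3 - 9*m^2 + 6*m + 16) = m + 1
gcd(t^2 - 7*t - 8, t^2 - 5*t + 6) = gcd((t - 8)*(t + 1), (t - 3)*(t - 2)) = 1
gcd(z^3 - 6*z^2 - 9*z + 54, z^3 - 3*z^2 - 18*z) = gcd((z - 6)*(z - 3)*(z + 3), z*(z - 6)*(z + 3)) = z^2 - 3*z - 18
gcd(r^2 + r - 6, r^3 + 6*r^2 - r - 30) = r^2 + r - 6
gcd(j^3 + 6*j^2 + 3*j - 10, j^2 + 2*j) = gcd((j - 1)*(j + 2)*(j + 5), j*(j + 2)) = j + 2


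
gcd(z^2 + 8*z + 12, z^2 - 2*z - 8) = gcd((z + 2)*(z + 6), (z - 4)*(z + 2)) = z + 2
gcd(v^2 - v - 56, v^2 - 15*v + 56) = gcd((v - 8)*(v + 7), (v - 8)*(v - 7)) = v - 8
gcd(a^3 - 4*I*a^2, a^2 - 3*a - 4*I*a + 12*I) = a - 4*I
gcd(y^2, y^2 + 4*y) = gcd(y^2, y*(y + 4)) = y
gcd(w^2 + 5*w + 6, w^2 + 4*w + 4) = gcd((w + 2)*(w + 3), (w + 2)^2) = w + 2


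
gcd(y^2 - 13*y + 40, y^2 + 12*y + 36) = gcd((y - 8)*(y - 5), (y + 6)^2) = 1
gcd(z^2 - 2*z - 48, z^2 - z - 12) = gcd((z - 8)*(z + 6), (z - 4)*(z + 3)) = 1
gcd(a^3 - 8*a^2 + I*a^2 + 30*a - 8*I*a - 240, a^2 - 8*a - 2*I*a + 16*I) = a - 8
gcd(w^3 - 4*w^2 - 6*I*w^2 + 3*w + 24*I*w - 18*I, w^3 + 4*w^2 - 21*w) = w - 3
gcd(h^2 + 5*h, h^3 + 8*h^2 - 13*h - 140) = h + 5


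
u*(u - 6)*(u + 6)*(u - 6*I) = u^4 - 6*I*u^3 - 36*u^2 + 216*I*u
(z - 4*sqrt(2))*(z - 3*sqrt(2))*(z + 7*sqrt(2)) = z^3 - 74*z + 168*sqrt(2)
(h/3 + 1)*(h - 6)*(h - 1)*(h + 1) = h^4/3 - h^3 - 19*h^2/3 + h + 6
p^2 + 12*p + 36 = (p + 6)^2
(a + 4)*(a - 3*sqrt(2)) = a^2 - 3*sqrt(2)*a + 4*a - 12*sqrt(2)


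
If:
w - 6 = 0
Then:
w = 6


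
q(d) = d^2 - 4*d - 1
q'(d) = 2*d - 4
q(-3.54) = 25.69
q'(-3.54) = -11.08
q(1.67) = -4.89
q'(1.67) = -0.66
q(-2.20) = 12.64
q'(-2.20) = -8.40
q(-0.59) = 1.71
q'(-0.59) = -5.18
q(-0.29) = 0.24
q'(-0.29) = -4.58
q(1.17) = -4.31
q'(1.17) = -1.66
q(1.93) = -5.00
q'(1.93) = -0.14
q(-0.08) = -0.67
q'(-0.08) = -4.16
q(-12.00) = 191.00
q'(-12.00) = -28.00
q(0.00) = -1.00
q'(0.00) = -4.00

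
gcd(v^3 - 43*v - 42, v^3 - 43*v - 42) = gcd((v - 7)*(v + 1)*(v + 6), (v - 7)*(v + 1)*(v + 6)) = v^3 - 43*v - 42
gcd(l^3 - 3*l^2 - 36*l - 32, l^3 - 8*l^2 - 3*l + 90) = 1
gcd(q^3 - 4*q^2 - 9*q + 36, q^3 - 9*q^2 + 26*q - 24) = q^2 - 7*q + 12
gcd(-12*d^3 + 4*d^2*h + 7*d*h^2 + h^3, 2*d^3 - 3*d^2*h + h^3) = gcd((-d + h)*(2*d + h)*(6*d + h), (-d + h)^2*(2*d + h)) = 2*d^2 - d*h - h^2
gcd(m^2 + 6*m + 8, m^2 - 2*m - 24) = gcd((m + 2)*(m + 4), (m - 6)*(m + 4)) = m + 4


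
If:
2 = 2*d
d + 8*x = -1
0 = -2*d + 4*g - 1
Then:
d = 1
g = 3/4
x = -1/4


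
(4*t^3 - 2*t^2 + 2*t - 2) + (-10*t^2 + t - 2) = 4*t^3 - 12*t^2 + 3*t - 4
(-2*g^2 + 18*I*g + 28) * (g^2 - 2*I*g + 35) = -2*g^4 + 22*I*g^3 - 6*g^2 + 574*I*g + 980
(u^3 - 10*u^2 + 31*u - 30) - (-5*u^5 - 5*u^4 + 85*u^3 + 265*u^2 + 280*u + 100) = 5*u^5 + 5*u^4 - 84*u^3 - 275*u^2 - 249*u - 130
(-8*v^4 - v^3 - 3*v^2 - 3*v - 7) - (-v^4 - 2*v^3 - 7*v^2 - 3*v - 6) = -7*v^4 + v^3 + 4*v^2 - 1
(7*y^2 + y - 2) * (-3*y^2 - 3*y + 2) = -21*y^4 - 24*y^3 + 17*y^2 + 8*y - 4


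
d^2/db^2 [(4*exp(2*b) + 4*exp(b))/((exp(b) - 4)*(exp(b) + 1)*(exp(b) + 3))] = 4*(exp(4*b) + exp(3*b) + 72*exp(2*b) - 12*exp(b) + 144)*exp(b)/(exp(6*b) - 3*exp(5*b) - 33*exp(4*b) + 71*exp(3*b) + 396*exp(2*b) - 432*exp(b) - 1728)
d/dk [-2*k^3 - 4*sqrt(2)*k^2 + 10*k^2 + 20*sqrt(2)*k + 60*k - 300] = -6*k^2 - 8*sqrt(2)*k + 20*k + 20*sqrt(2) + 60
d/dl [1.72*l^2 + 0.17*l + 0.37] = 3.44*l + 0.17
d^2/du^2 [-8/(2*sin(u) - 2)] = 4*(sin(u) + 2)/(sin(u) - 1)^2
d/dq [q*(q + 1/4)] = 2*q + 1/4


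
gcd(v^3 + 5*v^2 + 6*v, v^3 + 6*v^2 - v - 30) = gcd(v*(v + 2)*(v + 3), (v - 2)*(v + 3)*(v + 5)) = v + 3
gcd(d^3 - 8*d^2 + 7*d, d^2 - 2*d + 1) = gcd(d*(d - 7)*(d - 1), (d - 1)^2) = d - 1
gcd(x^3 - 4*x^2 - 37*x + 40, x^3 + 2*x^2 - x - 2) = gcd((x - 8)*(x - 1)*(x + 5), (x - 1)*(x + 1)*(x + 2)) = x - 1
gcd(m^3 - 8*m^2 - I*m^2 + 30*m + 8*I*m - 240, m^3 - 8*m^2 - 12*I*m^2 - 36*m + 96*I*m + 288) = m^2 + m*(-8 - 6*I) + 48*I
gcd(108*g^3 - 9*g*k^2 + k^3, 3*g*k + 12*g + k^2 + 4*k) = 3*g + k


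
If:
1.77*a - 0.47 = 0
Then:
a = 0.27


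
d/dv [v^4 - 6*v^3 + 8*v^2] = 2*v*(2*v^2 - 9*v + 8)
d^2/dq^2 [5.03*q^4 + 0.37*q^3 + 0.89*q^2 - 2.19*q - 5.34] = 60.36*q^2 + 2.22*q + 1.78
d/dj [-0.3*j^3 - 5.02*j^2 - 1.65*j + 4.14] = -0.9*j^2 - 10.04*j - 1.65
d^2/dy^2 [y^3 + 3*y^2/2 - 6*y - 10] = 6*y + 3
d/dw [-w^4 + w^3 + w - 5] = -4*w^3 + 3*w^2 + 1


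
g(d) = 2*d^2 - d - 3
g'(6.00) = 23.00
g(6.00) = 63.00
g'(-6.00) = -25.00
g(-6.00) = 75.00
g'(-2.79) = -12.16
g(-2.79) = 15.36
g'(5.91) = 22.64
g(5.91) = 60.95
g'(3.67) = 13.68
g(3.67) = 20.27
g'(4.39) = 16.56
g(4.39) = 31.15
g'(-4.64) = -19.56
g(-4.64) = 44.70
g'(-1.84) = -8.36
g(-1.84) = 5.61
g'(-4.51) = -19.04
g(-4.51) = 42.19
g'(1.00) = 3.00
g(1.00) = -2.00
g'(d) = 4*d - 1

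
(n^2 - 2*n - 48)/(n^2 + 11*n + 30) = (n - 8)/(n + 5)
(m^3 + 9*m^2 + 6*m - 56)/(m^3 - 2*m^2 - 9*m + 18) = (m^2 + 11*m + 28)/(m^2 - 9)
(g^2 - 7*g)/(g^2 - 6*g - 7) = g/(g + 1)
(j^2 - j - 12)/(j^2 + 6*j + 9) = (j - 4)/(j + 3)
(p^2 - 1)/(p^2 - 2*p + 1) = (p + 1)/(p - 1)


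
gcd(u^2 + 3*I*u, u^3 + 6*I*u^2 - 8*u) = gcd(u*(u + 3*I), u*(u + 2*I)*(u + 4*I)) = u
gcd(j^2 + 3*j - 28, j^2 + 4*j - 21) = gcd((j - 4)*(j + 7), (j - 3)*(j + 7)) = j + 7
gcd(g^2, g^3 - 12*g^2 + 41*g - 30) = 1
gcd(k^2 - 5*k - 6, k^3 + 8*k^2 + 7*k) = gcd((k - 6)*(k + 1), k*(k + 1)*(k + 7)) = k + 1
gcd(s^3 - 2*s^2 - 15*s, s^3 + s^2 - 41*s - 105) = s + 3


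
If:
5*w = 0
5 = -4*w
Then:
No Solution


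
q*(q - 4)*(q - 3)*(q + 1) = q^4 - 6*q^3 + 5*q^2 + 12*q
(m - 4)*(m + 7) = m^2 + 3*m - 28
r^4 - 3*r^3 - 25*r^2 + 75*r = r*(r - 5)*(r - 3)*(r + 5)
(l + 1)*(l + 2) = l^2 + 3*l + 2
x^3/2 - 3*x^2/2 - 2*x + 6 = (x/2 + 1)*(x - 3)*(x - 2)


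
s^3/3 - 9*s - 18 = (s/3 + 1)*(s - 6)*(s + 3)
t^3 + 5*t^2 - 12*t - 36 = (t - 3)*(t + 2)*(t + 6)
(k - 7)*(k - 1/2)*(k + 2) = k^3 - 11*k^2/2 - 23*k/2 + 7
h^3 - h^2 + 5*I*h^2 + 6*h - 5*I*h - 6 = (h - 1)*(h - I)*(h + 6*I)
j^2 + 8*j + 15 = (j + 3)*(j + 5)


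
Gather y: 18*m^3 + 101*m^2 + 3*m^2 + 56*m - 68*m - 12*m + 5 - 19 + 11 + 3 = 18*m^3 + 104*m^2 - 24*m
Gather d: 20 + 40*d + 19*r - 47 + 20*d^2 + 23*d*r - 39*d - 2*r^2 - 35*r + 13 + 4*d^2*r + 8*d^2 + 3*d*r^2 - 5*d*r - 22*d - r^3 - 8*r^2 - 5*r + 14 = d^2*(4*r + 28) + d*(3*r^2 + 18*r - 21) - r^3 - 10*r^2 - 21*r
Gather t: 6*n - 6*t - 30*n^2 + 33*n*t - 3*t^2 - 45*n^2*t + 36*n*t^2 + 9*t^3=-30*n^2 + 6*n + 9*t^3 + t^2*(36*n - 3) + t*(-45*n^2 + 33*n - 6)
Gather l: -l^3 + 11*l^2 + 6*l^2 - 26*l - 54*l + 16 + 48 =-l^3 + 17*l^2 - 80*l + 64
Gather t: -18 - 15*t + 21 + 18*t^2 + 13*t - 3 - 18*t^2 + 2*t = 0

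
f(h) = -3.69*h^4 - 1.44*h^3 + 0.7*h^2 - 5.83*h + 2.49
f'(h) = -14.76*h^3 - 4.32*h^2 + 1.4*h - 5.83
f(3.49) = -617.97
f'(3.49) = -680.99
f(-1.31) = 3.70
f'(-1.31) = 18.10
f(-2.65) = -132.32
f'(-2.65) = 234.80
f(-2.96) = -220.04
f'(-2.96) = 334.97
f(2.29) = -125.96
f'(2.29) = -202.53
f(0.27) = 0.92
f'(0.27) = -6.06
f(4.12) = -1173.55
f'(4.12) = -1105.63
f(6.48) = -6903.90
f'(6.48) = -4194.32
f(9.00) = -25253.13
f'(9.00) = -11103.19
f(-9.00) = -23048.67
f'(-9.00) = 10391.69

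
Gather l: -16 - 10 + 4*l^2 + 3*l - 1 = 4*l^2 + 3*l - 27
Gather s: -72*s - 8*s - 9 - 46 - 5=-80*s - 60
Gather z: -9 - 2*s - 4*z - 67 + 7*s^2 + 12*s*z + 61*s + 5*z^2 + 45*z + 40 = 7*s^2 + 59*s + 5*z^2 + z*(12*s + 41) - 36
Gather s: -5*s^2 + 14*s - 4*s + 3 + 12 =-5*s^2 + 10*s + 15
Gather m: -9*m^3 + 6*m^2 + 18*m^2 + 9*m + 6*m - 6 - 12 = -9*m^3 + 24*m^2 + 15*m - 18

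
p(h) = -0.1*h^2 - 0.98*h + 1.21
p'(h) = -0.2*h - 0.98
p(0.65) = 0.53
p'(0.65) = -1.11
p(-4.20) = 3.56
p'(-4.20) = -0.14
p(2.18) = -1.40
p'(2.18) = -1.42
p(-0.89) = 2.00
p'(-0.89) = -0.80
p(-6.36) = 3.40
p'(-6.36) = 0.29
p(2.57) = -1.97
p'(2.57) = -1.49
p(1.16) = -0.06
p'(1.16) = -1.21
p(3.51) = -3.46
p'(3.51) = -1.68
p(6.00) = -8.27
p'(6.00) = -2.18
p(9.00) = -15.71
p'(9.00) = -2.78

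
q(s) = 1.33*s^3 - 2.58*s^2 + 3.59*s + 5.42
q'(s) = 3.99*s^2 - 5.16*s + 3.59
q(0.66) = 7.05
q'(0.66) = 1.92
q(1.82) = 11.43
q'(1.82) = 7.42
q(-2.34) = -34.15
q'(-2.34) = 37.51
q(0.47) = 6.68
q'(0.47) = 2.05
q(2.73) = 23.05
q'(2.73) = 19.24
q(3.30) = 36.97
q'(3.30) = 30.01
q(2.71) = 22.67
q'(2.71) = 18.91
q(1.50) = 9.49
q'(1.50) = 4.83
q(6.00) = 221.36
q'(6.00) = 116.27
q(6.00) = 221.36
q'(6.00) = 116.27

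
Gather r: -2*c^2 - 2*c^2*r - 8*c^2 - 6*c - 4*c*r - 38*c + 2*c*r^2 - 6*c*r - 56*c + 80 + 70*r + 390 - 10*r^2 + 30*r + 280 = -10*c^2 - 100*c + r^2*(2*c - 10) + r*(-2*c^2 - 10*c + 100) + 750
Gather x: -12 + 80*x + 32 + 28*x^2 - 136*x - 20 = 28*x^2 - 56*x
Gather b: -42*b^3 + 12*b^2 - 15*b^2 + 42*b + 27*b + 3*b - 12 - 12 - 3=-42*b^3 - 3*b^2 + 72*b - 27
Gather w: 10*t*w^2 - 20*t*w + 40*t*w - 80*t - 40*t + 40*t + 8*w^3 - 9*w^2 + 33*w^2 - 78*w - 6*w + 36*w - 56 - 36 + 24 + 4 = -80*t + 8*w^3 + w^2*(10*t + 24) + w*(20*t - 48) - 64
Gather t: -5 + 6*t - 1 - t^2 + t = -t^2 + 7*t - 6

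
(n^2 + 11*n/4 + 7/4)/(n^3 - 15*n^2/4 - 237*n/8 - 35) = 2*(n + 1)/(2*n^2 - 11*n - 40)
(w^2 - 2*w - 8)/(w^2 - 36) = (w^2 - 2*w - 8)/(w^2 - 36)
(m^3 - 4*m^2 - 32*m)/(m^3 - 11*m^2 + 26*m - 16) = m*(m + 4)/(m^2 - 3*m + 2)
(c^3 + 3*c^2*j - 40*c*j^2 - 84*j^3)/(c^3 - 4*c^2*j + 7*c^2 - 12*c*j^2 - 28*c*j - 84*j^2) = (c + 7*j)/(c + 7)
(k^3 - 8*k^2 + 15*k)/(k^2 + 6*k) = (k^2 - 8*k + 15)/(k + 6)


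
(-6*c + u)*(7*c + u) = -42*c^2 + c*u + u^2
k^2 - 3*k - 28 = (k - 7)*(k + 4)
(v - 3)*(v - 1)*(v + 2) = v^3 - 2*v^2 - 5*v + 6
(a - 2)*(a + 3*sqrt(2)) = a^2 - 2*a + 3*sqrt(2)*a - 6*sqrt(2)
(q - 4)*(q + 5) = q^2 + q - 20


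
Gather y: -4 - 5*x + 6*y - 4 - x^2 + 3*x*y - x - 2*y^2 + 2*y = -x^2 - 6*x - 2*y^2 + y*(3*x + 8) - 8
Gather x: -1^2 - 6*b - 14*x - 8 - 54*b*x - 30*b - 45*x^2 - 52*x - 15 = -36*b - 45*x^2 + x*(-54*b - 66) - 24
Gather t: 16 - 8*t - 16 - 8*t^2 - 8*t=-8*t^2 - 16*t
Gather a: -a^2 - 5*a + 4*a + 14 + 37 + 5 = -a^2 - a + 56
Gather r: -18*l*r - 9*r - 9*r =r*(-18*l - 18)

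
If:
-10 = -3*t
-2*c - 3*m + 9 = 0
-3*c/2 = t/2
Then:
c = -10/9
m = 101/27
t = 10/3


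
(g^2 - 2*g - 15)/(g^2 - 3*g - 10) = (g + 3)/(g + 2)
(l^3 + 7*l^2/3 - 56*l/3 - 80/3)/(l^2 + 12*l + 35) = (3*l^2 - 8*l - 16)/(3*(l + 7))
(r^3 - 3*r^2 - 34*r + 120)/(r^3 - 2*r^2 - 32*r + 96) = (r - 5)/(r - 4)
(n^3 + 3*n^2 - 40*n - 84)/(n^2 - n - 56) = (n^2 - 4*n - 12)/(n - 8)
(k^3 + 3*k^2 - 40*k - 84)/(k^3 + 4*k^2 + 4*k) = (k^2 + k - 42)/(k*(k + 2))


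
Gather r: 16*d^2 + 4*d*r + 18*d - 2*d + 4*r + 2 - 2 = 16*d^2 + 16*d + r*(4*d + 4)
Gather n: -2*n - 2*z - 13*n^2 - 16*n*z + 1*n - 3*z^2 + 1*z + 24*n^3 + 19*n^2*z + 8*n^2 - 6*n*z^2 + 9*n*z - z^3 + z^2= 24*n^3 + n^2*(19*z - 5) + n*(-6*z^2 - 7*z - 1) - z^3 - 2*z^2 - z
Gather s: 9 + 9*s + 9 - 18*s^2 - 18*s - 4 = -18*s^2 - 9*s + 14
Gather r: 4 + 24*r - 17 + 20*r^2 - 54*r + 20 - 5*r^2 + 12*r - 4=15*r^2 - 18*r + 3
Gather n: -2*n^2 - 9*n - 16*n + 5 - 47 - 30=-2*n^2 - 25*n - 72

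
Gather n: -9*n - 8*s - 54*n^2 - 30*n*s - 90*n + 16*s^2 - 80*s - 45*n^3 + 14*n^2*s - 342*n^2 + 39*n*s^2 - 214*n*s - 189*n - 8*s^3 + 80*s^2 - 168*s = -45*n^3 + n^2*(14*s - 396) + n*(39*s^2 - 244*s - 288) - 8*s^3 + 96*s^2 - 256*s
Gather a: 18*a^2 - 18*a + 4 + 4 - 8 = 18*a^2 - 18*a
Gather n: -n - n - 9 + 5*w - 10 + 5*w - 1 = -2*n + 10*w - 20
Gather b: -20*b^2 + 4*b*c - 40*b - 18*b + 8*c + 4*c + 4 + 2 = -20*b^2 + b*(4*c - 58) + 12*c + 6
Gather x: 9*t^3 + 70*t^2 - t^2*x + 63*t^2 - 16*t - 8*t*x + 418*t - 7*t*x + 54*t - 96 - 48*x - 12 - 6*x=9*t^3 + 133*t^2 + 456*t + x*(-t^2 - 15*t - 54) - 108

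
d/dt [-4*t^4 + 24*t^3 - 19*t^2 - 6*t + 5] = -16*t^3 + 72*t^2 - 38*t - 6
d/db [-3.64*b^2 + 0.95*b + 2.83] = 0.95 - 7.28*b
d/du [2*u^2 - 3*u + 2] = 4*u - 3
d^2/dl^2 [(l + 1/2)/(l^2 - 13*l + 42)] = ((25 - 6*l)*(l^2 - 13*l + 42) + (2*l - 13)^2*(2*l + 1))/(l^2 - 13*l + 42)^3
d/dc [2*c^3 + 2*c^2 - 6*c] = 6*c^2 + 4*c - 6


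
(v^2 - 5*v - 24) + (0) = v^2 - 5*v - 24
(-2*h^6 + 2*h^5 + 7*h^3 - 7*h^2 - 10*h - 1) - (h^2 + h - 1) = -2*h^6 + 2*h^5 + 7*h^3 - 8*h^2 - 11*h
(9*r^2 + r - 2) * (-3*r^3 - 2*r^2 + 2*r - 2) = -27*r^5 - 21*r^4 + 22*r^3 - 12*r^2 - 6*r + 4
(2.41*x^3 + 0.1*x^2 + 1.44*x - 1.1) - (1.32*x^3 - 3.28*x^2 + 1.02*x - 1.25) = 1.09*x^3 + 3.38*x^2 + 0.42*x + 0.15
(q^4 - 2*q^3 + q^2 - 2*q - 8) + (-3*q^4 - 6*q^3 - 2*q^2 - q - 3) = -2*q^4 - 8*q^3 - q^2 - 3*q - 11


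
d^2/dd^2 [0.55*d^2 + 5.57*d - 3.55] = 1.10000000000000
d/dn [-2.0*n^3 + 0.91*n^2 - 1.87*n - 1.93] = -6.0*n^2 + 1.82*n - 1.87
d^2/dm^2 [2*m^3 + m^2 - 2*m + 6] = 12*m + 2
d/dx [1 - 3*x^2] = -6*x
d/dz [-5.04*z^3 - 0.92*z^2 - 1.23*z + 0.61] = -15.12*z^2 - 1.84*z - 1.23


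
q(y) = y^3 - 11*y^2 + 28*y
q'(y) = 3*y^2 - 22*y + 28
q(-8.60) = -1690.42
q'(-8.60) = 439.08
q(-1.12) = -46.56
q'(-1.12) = 56.40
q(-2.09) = -115.70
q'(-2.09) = 87.08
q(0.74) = 15.10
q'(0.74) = 13.36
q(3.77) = 2.80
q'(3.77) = -12.30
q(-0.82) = -30.91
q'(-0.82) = 48.06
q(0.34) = 8.29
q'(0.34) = 20.87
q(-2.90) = -198.10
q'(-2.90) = 117.03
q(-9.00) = -1872.00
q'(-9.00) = 469.00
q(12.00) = 480.00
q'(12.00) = 196.00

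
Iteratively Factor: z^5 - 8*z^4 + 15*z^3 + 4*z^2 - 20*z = (z + 1)*(z^4 - 9*z^3 + 24*z^2 - 20*z) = (z - 2)*(z + 1)*(z^3 - 7*z^2 + 10*z) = z*(z - 2)*(z + 1)*(z^2 - 7*z + 10) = z*(z - 5)*(z - 2)*(z + 1)*(z - 2)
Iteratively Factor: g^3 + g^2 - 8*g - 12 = (g + 2)*(g^2 - g - 6) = (g + 2)^2*(g - 3)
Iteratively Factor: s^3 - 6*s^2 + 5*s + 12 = (s + 1)*(s^2 - 7*s + 12) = (s - 4)*(s + 1)*(s - 3)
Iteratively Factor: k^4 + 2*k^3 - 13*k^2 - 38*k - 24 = (k + 1)*(k^3 + k^2 - 14*k - 24) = (k + 1)*(k + 3)*(k^2 - 2*k - 8) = (k + 1)*(k + 2)*(k + 3)*(k - 4)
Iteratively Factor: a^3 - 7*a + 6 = (a - 1)*(a^2 + a - 6) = (a - 2)*(a - 1)*(a + 3)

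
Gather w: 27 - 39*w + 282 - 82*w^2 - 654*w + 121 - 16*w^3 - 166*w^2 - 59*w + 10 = -16*w^3 - 248*w^2 - 752*w + 440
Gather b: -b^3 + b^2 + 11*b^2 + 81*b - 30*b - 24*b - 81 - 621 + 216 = -b^3 + 12*b^2 + 27*b - 486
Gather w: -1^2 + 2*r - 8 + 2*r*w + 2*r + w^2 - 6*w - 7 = 4*r + w^2 + w*(2*r - 6) - 16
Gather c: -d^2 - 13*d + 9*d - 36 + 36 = -d^2 - 4*d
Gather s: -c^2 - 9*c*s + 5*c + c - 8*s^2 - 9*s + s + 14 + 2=-c^2 + 6*c - 8*s^2 + s*(-9*c - 8) + 16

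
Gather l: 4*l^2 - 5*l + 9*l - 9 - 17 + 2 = 4*l^2 + 4*l - 24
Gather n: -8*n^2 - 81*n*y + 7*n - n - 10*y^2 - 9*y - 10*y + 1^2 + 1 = -8*n^2 + n*(6 - 81*y) - 10*y^2 - 19*y + 2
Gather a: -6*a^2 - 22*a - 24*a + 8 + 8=-6*a^2 - 46*a + 16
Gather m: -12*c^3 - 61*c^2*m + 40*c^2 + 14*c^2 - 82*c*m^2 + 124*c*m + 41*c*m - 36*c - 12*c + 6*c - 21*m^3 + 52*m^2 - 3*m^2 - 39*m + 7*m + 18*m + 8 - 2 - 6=-12*c^3 + 54*c^2 - 42*c - 21*m^3 + m^2*(49 - 82*c) + m*(-61*c^2 + 165*c - 14)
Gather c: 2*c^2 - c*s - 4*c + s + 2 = 2*c^2 + c*(-s - 4) + s + 2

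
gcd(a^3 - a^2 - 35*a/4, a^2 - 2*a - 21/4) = a - 7/2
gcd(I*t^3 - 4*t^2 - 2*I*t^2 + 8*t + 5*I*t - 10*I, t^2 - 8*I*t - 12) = 1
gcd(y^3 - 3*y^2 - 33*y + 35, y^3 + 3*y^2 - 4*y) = y - 1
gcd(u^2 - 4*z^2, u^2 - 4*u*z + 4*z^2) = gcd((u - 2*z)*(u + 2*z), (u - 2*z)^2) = -u + 2*z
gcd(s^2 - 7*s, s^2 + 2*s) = s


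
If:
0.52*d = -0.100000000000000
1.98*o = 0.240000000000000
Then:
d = -0.19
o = 0.12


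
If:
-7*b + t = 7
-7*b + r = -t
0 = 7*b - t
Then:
No Solution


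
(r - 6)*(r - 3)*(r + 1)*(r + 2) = r^4 - 6*r^3 - 7*r^2 + 36*r + 36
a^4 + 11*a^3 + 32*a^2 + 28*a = a*(a + 2)^2*(a + 7)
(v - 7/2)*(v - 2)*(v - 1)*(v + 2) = v^4 - 9*v^3/2 - v^2/2 + 18*v - 14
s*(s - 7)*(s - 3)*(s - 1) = s^4 - 11*s^3 + 31*s^2 - 21*s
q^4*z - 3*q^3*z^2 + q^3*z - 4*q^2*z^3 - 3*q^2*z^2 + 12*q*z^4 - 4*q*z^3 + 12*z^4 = (q - 3*z)*(q - 2*z)*(q + 2*z)*(q*z + z)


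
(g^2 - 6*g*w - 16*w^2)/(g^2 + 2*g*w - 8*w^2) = (g^2 - 6*g*w - 16*w^2)/(g^2 + 2*g*w - 8*w^2)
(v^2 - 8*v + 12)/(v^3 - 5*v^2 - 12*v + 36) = 1/(v + 3)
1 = 1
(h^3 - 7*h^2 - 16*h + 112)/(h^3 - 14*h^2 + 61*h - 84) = (h + 4)/(h - 3)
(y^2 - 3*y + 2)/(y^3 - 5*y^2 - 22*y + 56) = (y - 1)/(y^2 - 3*y - 28)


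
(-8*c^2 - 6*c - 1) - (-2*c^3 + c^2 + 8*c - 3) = 2*c^3 - 9*c^2 - 14*c + 2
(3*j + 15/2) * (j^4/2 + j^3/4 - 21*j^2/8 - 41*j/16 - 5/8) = 3*j^5/2 + 9*j^4/2 - 6*j^3 - 219*j^2/8 - 675*j/32 - 75/16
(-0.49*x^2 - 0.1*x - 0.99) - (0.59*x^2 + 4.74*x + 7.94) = -1.08*x^2 - 4.84*x - 8.93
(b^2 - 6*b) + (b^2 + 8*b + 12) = 2*b^2 + 2*b + 12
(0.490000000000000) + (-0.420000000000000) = 0.0700000000000000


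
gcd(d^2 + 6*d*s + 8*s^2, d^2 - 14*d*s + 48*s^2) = 1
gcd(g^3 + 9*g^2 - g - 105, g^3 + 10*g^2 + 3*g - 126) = g^2 + 4*g - 21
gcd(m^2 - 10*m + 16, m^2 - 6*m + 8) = m - 2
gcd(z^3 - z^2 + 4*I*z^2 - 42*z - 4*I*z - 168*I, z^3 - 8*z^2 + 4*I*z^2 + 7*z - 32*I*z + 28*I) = z^2 + z*(-7 + 4*I) - 28*I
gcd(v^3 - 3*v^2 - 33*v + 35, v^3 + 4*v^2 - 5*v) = v^2 + 4*v - 5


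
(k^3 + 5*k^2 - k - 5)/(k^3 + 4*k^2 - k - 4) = (k + 5)/(k + 4)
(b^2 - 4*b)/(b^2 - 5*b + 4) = b/(b - 1)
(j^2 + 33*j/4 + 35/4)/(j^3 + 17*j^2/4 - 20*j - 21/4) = (4*j + 5)/(4*j^2 - 11*j - 3)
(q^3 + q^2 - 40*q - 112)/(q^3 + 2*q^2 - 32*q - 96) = (q - 7)/(q - 6)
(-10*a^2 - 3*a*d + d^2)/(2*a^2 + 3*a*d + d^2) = (-5*a + d)/(a + d)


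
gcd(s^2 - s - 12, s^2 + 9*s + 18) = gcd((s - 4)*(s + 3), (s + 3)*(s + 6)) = s + 3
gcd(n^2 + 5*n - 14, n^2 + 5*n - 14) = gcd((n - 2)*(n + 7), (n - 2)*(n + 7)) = n^2 + 5*n - 14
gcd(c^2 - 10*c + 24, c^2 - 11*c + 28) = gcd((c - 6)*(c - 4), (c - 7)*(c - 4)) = c - 4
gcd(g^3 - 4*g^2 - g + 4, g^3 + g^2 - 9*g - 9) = g + 1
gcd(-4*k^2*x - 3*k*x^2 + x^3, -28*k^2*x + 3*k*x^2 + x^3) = -4*k*x + x^2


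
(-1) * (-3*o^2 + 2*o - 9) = 3*o^2 - 2*o + 9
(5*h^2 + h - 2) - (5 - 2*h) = 5*h^2 + 3*h - 7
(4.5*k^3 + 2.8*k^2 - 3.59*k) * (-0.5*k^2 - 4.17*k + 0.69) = -2.25*k^5 - 20.165*k^4 - 6.776*k^3 + 16.9023*k^2 - 2.4771*k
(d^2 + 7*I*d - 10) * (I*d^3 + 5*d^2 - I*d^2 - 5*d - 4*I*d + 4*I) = I*d^5 - 2*d^4 - I*d^4 + 2*d^3 + 21*I*d^3 - 22*d^2 - 21*I*d^2 + 22*d + 40*I*d - 40*I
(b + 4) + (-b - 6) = -2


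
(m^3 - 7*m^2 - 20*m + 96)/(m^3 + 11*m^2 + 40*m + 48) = (m^2 - 11*m + 24)/(m^2 + 7*m + 12)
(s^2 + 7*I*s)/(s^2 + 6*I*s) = (s + 7*I)/(s + 6*I)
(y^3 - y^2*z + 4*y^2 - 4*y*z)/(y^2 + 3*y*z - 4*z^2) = y*(y + 4)/(y + 4*z)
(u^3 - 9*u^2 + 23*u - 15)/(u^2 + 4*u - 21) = (u^2 - 6*u + 5)/(u + 7)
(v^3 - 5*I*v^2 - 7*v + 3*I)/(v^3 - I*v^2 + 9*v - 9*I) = (v - I)/(v + 3*I)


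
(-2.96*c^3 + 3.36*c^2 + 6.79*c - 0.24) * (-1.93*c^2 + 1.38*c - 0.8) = 5.7128*c^5 - 10.5696*c^4 - 6.0999*c^3 + 7.1454*c^2 - 5.7632*c + 0.192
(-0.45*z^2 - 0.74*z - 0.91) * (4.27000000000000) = -1.9215*z^2 - 3.1598*z - 3.8857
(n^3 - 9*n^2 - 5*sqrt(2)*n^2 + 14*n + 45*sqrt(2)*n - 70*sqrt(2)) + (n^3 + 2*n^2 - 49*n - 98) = 2*n^3 - 5*sqrt(2)*n^2 - 7*n^2 - 35*n + 45*sqrt(2)*n - 70*sqrt(2) - 98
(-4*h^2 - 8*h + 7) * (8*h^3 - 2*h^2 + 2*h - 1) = -32*h^5 - 56*h^4 + 64*h^3 - 26*h^2 + 22*h - 7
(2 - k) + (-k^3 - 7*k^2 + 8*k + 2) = -k^3 - 7*k^2 + 7*k + 4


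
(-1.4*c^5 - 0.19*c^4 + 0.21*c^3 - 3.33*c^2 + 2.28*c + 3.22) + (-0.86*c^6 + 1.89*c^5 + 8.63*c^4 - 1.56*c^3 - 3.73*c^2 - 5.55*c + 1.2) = -0.86*c^6 + 0.49*c^5 + 8.44*c^4 - 1.35*c^3 - 7.06*c^2 - 3.27*c + 4.42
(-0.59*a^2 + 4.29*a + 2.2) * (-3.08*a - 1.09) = 1.8172*a^3 - 12.5701*a^2 - 11.4521*a - 2.398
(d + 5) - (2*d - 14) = 19 - d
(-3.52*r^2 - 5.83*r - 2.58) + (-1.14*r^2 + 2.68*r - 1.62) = -4.66*r^2 - 3.15*r - 4.2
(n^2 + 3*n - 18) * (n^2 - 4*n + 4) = n^4 - n^3 - 26*n^2 + 84*n - 72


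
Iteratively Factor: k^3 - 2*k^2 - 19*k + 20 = (k - 1)*(k^2 - k - 20) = (k - 5)*(k - 1)*(k + 4)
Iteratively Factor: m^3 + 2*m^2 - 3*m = (m)*(m^2 + 2*m - 3) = m*(m + 3)*(m - 1)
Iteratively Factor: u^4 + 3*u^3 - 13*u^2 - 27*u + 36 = (u - 1)*(u^3 + 4*u^2 - 9*u - 36) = (u - 1)*(u + 4)*(u^2 - 9) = (u - 1)*(u + 3)*(u + 4)*(u - 3)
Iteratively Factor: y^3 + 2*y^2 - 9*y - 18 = (y + 3)*(y^2 - y - 6) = (y + 2)*(y + 3)*(y - 3)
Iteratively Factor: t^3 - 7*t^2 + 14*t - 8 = (t - 4)*(t^2 - 3*t + 2) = (t - 4)*(t - 1)*(t - 2)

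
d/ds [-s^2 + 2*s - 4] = 2 - 2*s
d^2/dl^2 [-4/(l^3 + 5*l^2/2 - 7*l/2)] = 16*(l*(6*l + 5)*(2*l^2 + 5*l - 7) - (6*l^2 + 10*l - 7)^2)/(l^3*(2*l^2 + 5*l - 7)^3)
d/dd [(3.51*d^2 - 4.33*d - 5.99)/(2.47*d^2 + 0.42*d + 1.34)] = (12.1693*d^2 + 38.9974*d - 3.2864)/(6.1009*d^4 + 2.0748*d^3 + 6.796*d^2 + 1.1256*d + 1.7956)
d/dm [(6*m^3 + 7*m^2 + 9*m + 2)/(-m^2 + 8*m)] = (-6*m^4 + 96*m^3 + 65*m^2 + 4*m - 16)/(m^2*(m^2 - 16*m + 64))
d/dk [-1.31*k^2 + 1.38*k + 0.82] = 1.38 - 2.62*k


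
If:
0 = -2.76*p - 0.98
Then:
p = -0.36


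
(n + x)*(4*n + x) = 4*n^2 + 5*n*x + x^2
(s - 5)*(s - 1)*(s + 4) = s^3 - 2*s^2 - 19*s + 20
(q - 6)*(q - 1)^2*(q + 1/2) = q^4 - 15*q^3/2 + 9*q^2 + q/2 - 3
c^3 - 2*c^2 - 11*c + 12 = (c - 4)*(c - 1)*(c + 3)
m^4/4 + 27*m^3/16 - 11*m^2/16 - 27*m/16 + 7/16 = (m/4 + 1/4)*(m - 1)*(m - 1/4)*(m + 7)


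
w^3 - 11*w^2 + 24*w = w*(w - 8)*(w - 3)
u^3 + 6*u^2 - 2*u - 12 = (u + 6)*(u - sqrt(2))*(u + sqrt(2))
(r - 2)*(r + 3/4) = r^2 - 5*r/4 - 3/2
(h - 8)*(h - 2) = h^2 - 10*h + 16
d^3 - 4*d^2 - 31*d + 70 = (d - 7)*(d - 2)*(d + 5)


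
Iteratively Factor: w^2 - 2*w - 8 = (w + 2)*(w - 4)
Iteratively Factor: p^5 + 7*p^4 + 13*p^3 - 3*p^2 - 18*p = (p + 3)*(p^4 + 4*p^3 + p^2 - 6*p) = p*(p + 3)*(p^3 + 4*p^2 + p - 6) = p*(p - 1)*(p + 3)*(p^2 + 5*p + 6) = p*(p - 1)*(p + 2)*(p + 3)*(p + 3)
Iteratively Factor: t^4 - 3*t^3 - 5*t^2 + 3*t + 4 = (t + 1)*(t^3 - 4*t^2 - t + 4) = (t - 4)*(t + 1)*(t^2 - 1) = (t - 4)*(t - 1)*(t + 1)*(t + 1)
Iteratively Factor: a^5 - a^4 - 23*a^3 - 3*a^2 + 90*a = (a + 3)*(a^4 - 4*a^3 - 11*a^2 + 30*a) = (a + 3)^2*(a^3 - 7*a^2 + 10*a) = (a - 5)*(a + 3)^2*(a^2 - 2*a) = (a - 5)*(a - 2)*(a + 3)^2*(a)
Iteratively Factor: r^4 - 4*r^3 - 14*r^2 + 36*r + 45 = (r + 1)*(r^3 - 5*r^2 - 9*r + 45) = (r - 3)*(r + 1)*(r^2 - 2*r - 15) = (r - 3)*(r + 1)*(r + 3)*(r - 5)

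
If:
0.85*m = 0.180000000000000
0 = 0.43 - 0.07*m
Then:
No Solution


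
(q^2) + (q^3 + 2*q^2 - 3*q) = q^3 + 3*q^2 - 3*q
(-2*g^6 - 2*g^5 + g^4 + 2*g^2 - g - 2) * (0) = 0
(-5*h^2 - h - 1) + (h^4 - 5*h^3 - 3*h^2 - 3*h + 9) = h^4 - 5*h^3 - 8*h^2 - 4*h + 8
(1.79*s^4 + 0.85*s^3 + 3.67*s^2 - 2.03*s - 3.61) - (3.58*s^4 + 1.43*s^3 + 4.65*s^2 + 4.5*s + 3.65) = -1.79*s^4 - 0.58*s^3 - 0.98*s^2 - 6.53*s - 7.26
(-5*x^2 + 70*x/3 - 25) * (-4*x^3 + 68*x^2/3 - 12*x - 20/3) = 20*x^5 - 620*x^4/3 + 6200*x^3/9 - 2440*x^2/3 + 1300*x/9 + 500/3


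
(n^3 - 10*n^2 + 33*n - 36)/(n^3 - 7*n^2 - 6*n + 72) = (n^2 - 6*n + 9)/(n^2 - 3*n - 18)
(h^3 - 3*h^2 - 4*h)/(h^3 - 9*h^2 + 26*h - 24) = h*(h + 1)/(h^2 - 5*h + 6)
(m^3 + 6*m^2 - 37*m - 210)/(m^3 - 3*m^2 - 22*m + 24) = (m^2 + 12*m + 35)/(m^2 + 3*m - 4)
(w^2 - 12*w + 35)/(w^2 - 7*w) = (w - 5)/w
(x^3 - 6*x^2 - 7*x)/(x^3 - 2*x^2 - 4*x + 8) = x*(x^2 - 6*x - 7)/(x^3 - 2*x^2 - 4*x + 8)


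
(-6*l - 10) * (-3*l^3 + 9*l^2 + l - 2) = 18*l^4 - 24*l^3 - 96*l^2 + 2*l + 20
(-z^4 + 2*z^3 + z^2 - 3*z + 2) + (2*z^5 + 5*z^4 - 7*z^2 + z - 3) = 2*z^5 + 4*z^4 + 2*z^3 - 6*z^2 - 2*z - 1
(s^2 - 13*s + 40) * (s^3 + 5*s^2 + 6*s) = s^5 - 8*s^4 - 19*s^3 + 122*s^2 + 240*s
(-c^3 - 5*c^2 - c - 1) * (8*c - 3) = -8*c^4 - 37*c^3 + 7*c^2 - 5*c + 3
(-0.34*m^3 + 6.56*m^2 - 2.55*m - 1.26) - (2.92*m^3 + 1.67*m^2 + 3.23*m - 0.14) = -3.26*m^3 + 4.89*m^2 - 5.78*m - 1.12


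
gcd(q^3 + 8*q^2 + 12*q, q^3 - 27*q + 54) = q + 6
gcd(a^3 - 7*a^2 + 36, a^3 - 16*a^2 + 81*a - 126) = a^2 - 9*a + 18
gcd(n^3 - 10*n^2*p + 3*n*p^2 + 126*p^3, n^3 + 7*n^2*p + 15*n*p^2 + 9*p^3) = n + 3*p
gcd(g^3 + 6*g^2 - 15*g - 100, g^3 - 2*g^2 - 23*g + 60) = g^2 + g - 20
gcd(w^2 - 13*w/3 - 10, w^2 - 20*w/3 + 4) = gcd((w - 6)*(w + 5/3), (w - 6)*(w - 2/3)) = w - 6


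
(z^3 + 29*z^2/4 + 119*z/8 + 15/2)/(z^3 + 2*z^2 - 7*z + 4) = (8*z^2 + 26*z + 15)/(8*(z^2 - 2*z + 1))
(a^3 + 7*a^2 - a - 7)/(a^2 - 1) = a + 7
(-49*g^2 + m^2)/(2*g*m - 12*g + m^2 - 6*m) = (-49*g^2 + m^2)/(2*g*m - 12*g + m^2 - 6*m)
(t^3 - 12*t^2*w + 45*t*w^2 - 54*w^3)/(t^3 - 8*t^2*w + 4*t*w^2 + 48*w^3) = (t^2 - 6*t*w + 9*w^2)/(t^2 - 2*t*w - 8*w^2)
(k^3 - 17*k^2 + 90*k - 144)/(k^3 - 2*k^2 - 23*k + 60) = (k^2 - 14*k + 48)/(k^2 + k - 20)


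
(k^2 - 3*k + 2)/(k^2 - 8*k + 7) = (k - 2)/(k - 7)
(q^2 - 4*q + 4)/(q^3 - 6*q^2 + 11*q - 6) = (q - 2)/(q^2 - 4*q + 3)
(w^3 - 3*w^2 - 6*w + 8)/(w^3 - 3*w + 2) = (w - 4)/(w - 1)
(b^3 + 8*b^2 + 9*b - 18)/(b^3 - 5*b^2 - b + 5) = (b^2 + 9*b + 18)/(b^2 - 4*b - 5)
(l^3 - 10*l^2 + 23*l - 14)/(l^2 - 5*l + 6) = (l^2 - 8*l + 7)/(l - 3)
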